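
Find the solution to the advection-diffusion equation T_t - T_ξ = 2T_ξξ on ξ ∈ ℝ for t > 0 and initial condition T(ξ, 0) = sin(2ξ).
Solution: Change to a moving frame: let η = ξ + t, σ = t and write T(ξ,t) = u(η,σ).
By the chain rule T_t = u_σ + u_η, T_ξ = u_η, T_ξξ = u_ηη.
Then T_t - T_ξ = u_σ: the advection term cancels and the PDE becomes the heat equation u_σ = 2u_ηη on η ∈ ℝ.
Initial data: u(η,0) = T(η,0) = sin(2η).
On η ∈ ℝ each mode satisfies (sin(nη))″ = -n² sin(nη), so exp(-2n²σ) sin(nη) solves the heat equation; by superposition u(η,σ) = Σ c_n exp(-2n²σ) sin(nη).
Reading off the coefficients: c_2=1, so u(η,σ) = exp(-8σ)sin(2η).
Substituting back η = ξ + t, σ = t: T(ξ,t) = u(ξ + t, t).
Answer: T(ξ, t) = exp(-8t)sin(2t + 2ξ)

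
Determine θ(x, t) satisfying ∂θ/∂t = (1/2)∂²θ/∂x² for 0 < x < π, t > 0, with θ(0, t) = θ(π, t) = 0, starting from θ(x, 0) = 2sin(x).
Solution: Separating variables: θ = Σ c_n exp(-n²t/2) sin(nx). From θ(x,0) = 2sin(x): c_1=2.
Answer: θ(x, t) = 2exp(-t/2)sin(x)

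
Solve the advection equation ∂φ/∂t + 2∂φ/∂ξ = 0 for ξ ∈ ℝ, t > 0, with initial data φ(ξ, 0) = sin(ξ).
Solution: By method of characteristics (waves move right with speed 2):
Along characteristics ξ - 2t = const, φ is constant, so φ(ξ,t) = f(ξ - 2t) with f = φ(·, 0).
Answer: φ(ξ, t) = -sin(2t - ξ)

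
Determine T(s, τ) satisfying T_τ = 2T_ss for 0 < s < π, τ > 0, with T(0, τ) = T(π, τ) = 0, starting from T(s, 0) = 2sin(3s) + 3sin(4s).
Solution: Using separation of variables T = X(s)G(τ):
Eigenfunctions: sin(ns), n = 1, 2, 3, ...
General solution: T(s, τ) = Σ c_n sin(ns) exp(-2n² τ)
Matching T(s,0) = 2sin(3s) + 3sin(4s) term by term: c_3=2, c_4=3.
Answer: T(s, τ) = 2exp(-18τ)sin(3s) + 3exp(-32τ)sin(4s)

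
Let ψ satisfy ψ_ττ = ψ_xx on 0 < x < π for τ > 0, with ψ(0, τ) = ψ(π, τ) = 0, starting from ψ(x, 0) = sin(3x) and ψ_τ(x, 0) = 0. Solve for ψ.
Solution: Separating variables: ψ = Σ [A_n cos(ω_n τ) + B_n sin(ω_n τ)] sin(nx), ω_n = n. From ICs: A_3=1.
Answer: ψ(x, τ) = sin(3x)cos(3τ)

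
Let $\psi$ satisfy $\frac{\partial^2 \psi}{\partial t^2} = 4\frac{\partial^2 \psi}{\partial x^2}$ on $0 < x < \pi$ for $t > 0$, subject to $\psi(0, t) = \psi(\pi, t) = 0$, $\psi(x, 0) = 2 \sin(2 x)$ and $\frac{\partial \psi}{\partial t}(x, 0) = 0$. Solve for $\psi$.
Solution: Separating variables: $\psi = \sum [A_n \cos(\omega_n t) + B_n \sin(\omega_n t)] \sin(nx)$, $\omega_n = 2n$. From ICs: $A_2=2$.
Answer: $\psi(x, t) = 2 \sin(2 x) \cos(4 t)$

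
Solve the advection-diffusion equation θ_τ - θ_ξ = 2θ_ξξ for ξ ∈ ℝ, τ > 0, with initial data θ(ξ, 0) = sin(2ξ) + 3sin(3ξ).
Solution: Moving frame: η = ξ + τ, σ = τ, θ = u(η,σ), so θ_τ = u_σ + u_η and θ_ξξ = u_ηη.
Hence θ_τ - θ_ξ = u_σ and the PDE becomes the heat equation u_σ = 2u_ηη on η ∈ ℝ.
Initial data: u(η,0) = θ(η,0) = sin(2η) + 3sin(3η). Each mode sin(nη) decays as exp(-2n²σ) on ℝ, so u(η,σ) = Σ c_n exp(-2n²σ) sin(nη) with c_2=1, c_3=3: u(η,σ) = exp(-8σ)sin(2η) + 3exp(-18σ)sin(3η).
Substituting back: θ(ξ,τ) = u(ξ + τ, τ).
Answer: θ(ξ, τ) = exp(-8τ)sin(2ξ + 2τ) + 3exp(-18τ)sin(3ξ + 3τ)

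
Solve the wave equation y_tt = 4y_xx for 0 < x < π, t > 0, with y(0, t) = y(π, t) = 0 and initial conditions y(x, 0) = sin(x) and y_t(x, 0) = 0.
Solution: Using separation of variables y = X(x)T(t):
Eigenfunctions: sin(nx), n = 1, 2, 3, ...
General solution: y(x, t) = Σ [A_n cos(2n t) + B_n sin(2n t)] sin(nx)
From y(x,0) = sin(x): A_1=1. From y_t(x,0) = 0: all B_n = 0.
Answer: y(x, t) = sin(x)cos(2t)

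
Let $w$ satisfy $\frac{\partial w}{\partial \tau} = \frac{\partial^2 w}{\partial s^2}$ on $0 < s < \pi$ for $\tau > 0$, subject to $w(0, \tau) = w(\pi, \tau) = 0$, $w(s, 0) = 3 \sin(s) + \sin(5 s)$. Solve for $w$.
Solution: Separating variables: $w = \sum c_n e^{-n^2\tau} \sin(ns)$. From $w(s,0) = 3 \sin(s) + \sin(5 s)$: $c_1=3, c_5=1$.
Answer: $w(s, \tau) = 3 e^{-\tau} \sin(s) + e^{-25 \tau} \sin(5 s)$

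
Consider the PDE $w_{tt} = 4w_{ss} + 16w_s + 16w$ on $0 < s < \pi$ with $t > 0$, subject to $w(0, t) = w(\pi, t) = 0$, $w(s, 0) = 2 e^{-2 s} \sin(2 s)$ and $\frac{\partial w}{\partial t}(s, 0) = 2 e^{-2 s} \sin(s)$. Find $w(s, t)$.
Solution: Substitute $w = e^{-2s}u$.
Then $w_s = e^{-2s}(u_s - 2u)$, $w_{ss} = e^{-2s}(u_{ss} - 4u_s + 4u)$, $w_{tt} = e^{-2s}u_{tt}$; substituting and dividing by $e^{-2s}$, the lower-order terms cancel: $u_{tt} = 4u_{ss}$ (standard wave equation).
Data for $u$: $u(s,0) = e^{2s}w(s,0) = 2 \sin(2 s)$; $u_t(s,0) = e^{2s}w_t(s,0) = 2 \sin(s)$. The boundary conditions carry over: $u(0,t) = u(\pi,t) = 0$.
Separating variables: $u = \sum [A_n \cos(\omega_n t) + B_n \sin(\omega_n t)] \sin(ns)$, $\omega_n = 2n$. From ICs ($B_n$ = velocity coefficient / $\omega_n$): $A_2=2, B_1=1$.
So $u(s,t) = \sin(s) \sin(2 t) + 2 \sin(2 s) \cos(4 t)$, and $w(s,t) = e^{-2s}u(s,t)$.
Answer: $w(s, t) = e^{-2 s} \sin(s) \sin(2 t) + 2 e^{-2 s} \sin(2 s) \cos(4 t)$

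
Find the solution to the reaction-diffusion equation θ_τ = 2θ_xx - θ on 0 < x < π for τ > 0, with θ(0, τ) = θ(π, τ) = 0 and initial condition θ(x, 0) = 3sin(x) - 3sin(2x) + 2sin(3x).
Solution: Substitute θ = exp(-τ)u.
Then θ_τ = exp(-τ)(u_τ - u), θ_xx = exp(-τ)u_xx; substituting and dividing by exp(-τ), the lower-order terms cancel: u_τ = 2u_xx (standard heat equation).
Data for u: u(x,0) = θ(x,0) = 3sin(x) - 3sin(2x) + 2sin(3x). The boundary conditions carry over: u(0,τ) = u(π,τ) = 0.
Separating variables: u = Σ c_n exp(-2n²τ) sin(nx). From u(x,0) = 3sin(x) - 3sin(2x) + 2sin(3x): c_1=3, c_2=-3, c_3=2.
So u(x,τ) = 3exp(-2τ)sin(x) - 3exp(-8τ)sin(2x) + 2exp(-18τ)sin(3x), and θ(x,τ) = exp(-τ)u(x,τ).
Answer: θ(x, τ) = 3exp(-3τ)sin(x) - 3exp(-9τ)sin(2x) + 2exp(-19τ)sin(3x)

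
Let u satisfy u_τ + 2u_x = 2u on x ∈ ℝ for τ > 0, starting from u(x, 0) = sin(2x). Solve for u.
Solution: Substitute u = exp(2τ)w.
Then u_τ = exp(2τ)(w_τ + 2w), u_x = exp(2τ)w_x; substituting and dividing by exp(2τ), the lower-order terms cancel: w_τ + 2w_x = 0 (standard advection equation).
Data for w: w(x,0) = u(x,0) = sin(2x).
By characteristics (dx/dτ = 2), w(x,τ) = f(x - 2τ) with f = w(·, 0).
So w(x,τ) = sin(2x - 4τ), and u(x,τ) = exp(2τ)w(x,τ).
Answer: u(x, τ) = exp(2τ)sin(2x - 4τ)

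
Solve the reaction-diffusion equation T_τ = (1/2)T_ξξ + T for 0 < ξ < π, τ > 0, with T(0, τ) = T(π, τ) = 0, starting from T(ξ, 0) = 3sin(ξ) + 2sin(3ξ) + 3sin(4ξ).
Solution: Substitute T = exp(τ)u.
Then T_τ = exp(τ)(u_τ + u), T_ξξ = exp(τ)u_ξξ; substituting and dividing by exp(τ), the lower-order terms cancel: u_τ = (1/2)u_ξξ (standard heat equation).
Data for u: u(ξ,0) = T(ξ,0) = 3sin(ξ) + 2sin(3ξ) + 3sin(4ξ). The boundary conditions carry over: u(0,τ) = u(π,τ) = 0.
Separating variables: u = Σ c_n exp(-n²τ/2) sin(nξ). From u(ξ,0) = 3sin(ξ) + 2sin(3ξ) + 3sin(4ξ): c_1=3, c_3=2, c_4=3.
So u(ξ,τ) = 3exp(-8τ)sin(4ξ) + 3exp(-τ/2)sin(ξ) + 2exp(-9τ/2)sin(3ξ), and T(ξ,τ) = exp(τ)u(ξ,τ).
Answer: T(ξ, τ) = 3exp(τ/2)sin(ξ) + 3exp(-7τ)sin(4ξ) + 2exp(-7τ/2)sin(3ξ)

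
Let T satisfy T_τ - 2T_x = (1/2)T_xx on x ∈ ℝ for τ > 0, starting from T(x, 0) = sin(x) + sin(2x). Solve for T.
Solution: Change to a moving frame: let η = x + 2τ, σ = τ and write T(x,τ) = u(η,σ).
By the chain rule T_τ = u_σ + 2u_η, T_x = u_η, T_xx = u_ηη.
Then T_τ - 2T_x = u_σ: the advection term cancels and the PDE becomes the heat equation u_σ = (1/2)u_ηη on η ∈ ℝ.
Initial data: u(η,0) = T(η,0) = sin(η) + sin(2η).
On η ∈ ℝ each mode satisfies (sin(nη))″ = -n² sin(nη), so exp(-n²σ/2) sin(nη) solves the heat equation; by superposition u(η,σ) = Σ c_n exp(-n²σ/2) sin(nη).
Reading off the coefficients: c_1=1, c_2=1, so u(η,σ) = exp(-2σ)sin(2η) + exp(-σ/2)sin(η).
Substituting back η = x + 2τ, σ = τ: T(x,τ) = u(x + 2τ, τ).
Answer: T(x, τ) = exp(-2τ)sin(2x + 4τ) + exp(-τ/2)sin(x + 2τ)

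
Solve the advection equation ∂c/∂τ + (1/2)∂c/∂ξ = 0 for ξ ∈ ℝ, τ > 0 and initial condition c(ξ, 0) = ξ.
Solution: By characteristics (dξ/dτ = 1/2), c(ξ,τ) = f(ξ - (1/2)τ) with f = c(·, 0).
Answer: c(ξ, τ) = ξ - (1/2)τ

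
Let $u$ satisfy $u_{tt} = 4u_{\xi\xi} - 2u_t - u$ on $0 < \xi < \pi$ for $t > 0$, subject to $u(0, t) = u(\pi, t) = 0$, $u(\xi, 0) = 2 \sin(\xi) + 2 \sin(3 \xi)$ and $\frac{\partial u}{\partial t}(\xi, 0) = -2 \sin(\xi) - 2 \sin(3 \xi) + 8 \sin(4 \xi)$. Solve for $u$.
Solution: Substitute $u = e^{-t}w$.
Then $u_t = e^{-t}(w_t - w)$, $u_{tt} = e^{-t}(w_{tt} - 2w_t + w)$, $u_{\xi\xi} = e^{-t}w_{\xi\xi}$; substituting and dividing by $e^{-t}$, the lower-order terms cancel: $w_{tt} = 4w_{\xi\xi}$ (standard wave equation).
Data for $w$: $w(\xi,0) = u(\xi,0) = 2 \sin(\xi) + 2 \sin(3 \xi)$; $w_t(\xi,0) = u_t(\xi,0) + u(\xi,0) = 8 \sin(4 \xi)$. The boundary conditions carry over: $w(0,t) = w(\pi,t) = 0$.
Separating variables: $w = \sum [A_n \cos(\omega_n t) + B_n \sin(\omega_n t)] \sin(n\xi)$, $\omega_n = 2n$. From ICs ($B_n$ = velocity coefficient / $\omega_n$): $A_1=2, A_3=2, B_4=1$.
So $w(\xi,t) = \sin(8 t) \sin(4 \xi) + 2 \sin(\xi) \cos(2 t) + 2 \sin(3 \xi) \cos(6 t)$, and $u(\xi,t) = e^{-t}w(\xi,t)$.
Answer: $u(\xi, t) = 2 e^{-t} \sin(\xi) \cos(2 t) + 2 e^{-t} \sin(3 \xi) \cos(6 t) + e^{-t} \sin(4 \xi) \sin(8 t)$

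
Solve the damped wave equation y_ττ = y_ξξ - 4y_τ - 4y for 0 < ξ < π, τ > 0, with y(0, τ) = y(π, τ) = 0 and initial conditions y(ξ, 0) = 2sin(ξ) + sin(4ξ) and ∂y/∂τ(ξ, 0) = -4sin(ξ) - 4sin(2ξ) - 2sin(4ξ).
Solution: Substitute y = exp(-2τ)u, i.e. u = exp(2τ)y.
By the product rule, y_τ = exp(-2τ)(u_τ - 2u), y_ττ = exp(-2τ)(u_ττ - 4u_τ + 4u), y_ξξ = exp(-2τ)u_ξξ.
Substituting into the PDE and dividing by exp(-2τ): u_ττ - 4u_τ + 4u = u_ξξ - 4(u_τ - 2u) - 4u.
The lower-order terms cancel, leaving the standard wave equation u_ττ = u_ξξ.
Initial data for u: u(ξ,0) = y(ξ,0) = 2sin(ξ) + sin(4ξ); u_τ(ξ,0) = y_τ(ξ,0) + 2y(ξ,0) = -4sin(2ξ). The boundary conditions carry over: u(0,τ) = u(π,τ) = 0.
Solve for u:
  Using separation of variables u = X(ξ)T(τ):
  Eigenfunctions: sin(nξ), n = 1, 2, 3, ...
  General solution: u(ξ, τ) = Σ [A_n cos(n τ) + B_n sin(n τ)] sin(nξ)
  From u(ξ,0) = 2sin(ξ) + sin(4ξ): A_1=2, A_4=1. From u_τ(ξ,0) = -4sin(2ξ), using u_τ(ξ,0) = Σ ω_n B_n sin(nξ) with ω_n = n: B_2 = (-4)/2 = -2.
Hence u(ξ,τ) = 2sin(ξ)cos(τ) - 2sin(2ξ)sin(2τ) + sin(4ξ)cos(4τ).
Transform back: y(ξ,τ) = exp(-2τ)u(ξ,τ).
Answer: y(ξ, τ) = 2exp(-2τ)sin(ξ)cos(τ) - 2exp(-2τ)sin(2ξ)sin(2τ) + exp(-2τ)sin(4ξ)cos(4τ)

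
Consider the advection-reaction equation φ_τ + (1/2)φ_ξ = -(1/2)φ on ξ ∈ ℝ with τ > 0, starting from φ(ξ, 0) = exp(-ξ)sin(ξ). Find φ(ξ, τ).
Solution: Substitute φ = exp(-ξ)u.
Then φ_ξ = exp(-ξ)(u_ξ - u), φ_τ = exp(-ξ)u_τ; substituting and dividing by exp(-ξ), the lower-order terms cancel: u_τ + (1/2)u_ξ = 0 (standard advection equation).
Data for u: u(ξ,0) = exp(ξ)φ(ξ,0) = sin(ξ).
By characteristics (dξ/dτ = 1/2), u(ξ,τ) = f(ξ - (1/2)τ) with f = u(·, 0).
So u(ξ,τ) = sin(ξ - τ/2), and φ(ξ,τ) = exp(-ξ)u(ξ,τ).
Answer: φ(ξ, τ) = exp(-ξ)sin(ξ - τ/2)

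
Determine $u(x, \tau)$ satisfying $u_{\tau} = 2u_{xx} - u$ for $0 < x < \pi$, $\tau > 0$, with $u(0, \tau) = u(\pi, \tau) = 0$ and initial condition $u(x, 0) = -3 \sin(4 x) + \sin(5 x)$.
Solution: Substitute $u = e^{-\tau}w$.
Then $u_{\tau} = e^{-\tau}(w_{\tau} - w)$, $u_{xx} = e^{-\tau}w_{xx}$; substituting and dividing by $e^{-\tau}$, the lower-order terms cancel: $w_{\tau} = 2w_{xx}$ (standard heat equation).
Data for $w$: $w(x,0) = u(x,0) = -3 \sin(4 x) + \sin(5 x)$. The boundary conditions carry over: $w(0,\tau) = w(\pi,\tau) = 0$.
Separating variables: $w = \sum c_n e^{-2n^2\tau} \sin(nx)$. From $w(x,0) = -3 \sin(4 x) + \sin(5 x)$: $c_4=-3, c_5=1$.
So $w(x,\tau) = -3 e^{-32 \tau} \sin(4 x) + e^{-50 \tau} \sin(5 x)$, and $u(x,\tau) = e^{-\tau}w(x,\tau)$.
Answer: $u(x, \tau) = -3 e^{-33 \tau} \sin(4 x) + e^{-51 \tau} \sin(5 x)$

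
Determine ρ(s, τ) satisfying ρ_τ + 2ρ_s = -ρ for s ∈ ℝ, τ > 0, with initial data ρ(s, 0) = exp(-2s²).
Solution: Substitute ρ = exp(-τ)u.
Then ρ_τ = exp(-τ)(u_τ - u), ρ_s = exp(-τ)u_s; substituting and dividing by exp(-τ), the lower-order terms cancel: u_τ + 2u_s = 0 (standard advection equation).
Data for u: u(s,0) = ρ(s,0) = exp(-2s²).
By characteristics (ds/dτ = 2), u(s,τ) = f(s - 2τ) with f = u(·, 0).
So u(s,τ) = exp(-2(s - 2τ)²), and ρ(s,τ) = exp(-τ)u(s,τ).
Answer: ρ(s, τ) = exp(-τ)exp(-2(s - 2τ)²)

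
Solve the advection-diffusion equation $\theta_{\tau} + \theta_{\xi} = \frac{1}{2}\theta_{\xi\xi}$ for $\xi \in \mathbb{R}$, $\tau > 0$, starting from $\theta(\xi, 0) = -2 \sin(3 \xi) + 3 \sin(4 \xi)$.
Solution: Moving frame: $\eta = \xi - \tau$, $\sigma = \tau$, $\theta = u(\eta,\sigma)$, so $\theta_{\tau} = u_{\sigma} - u_{\eta}$ and $\theta_{\xi\xi} = u_{\eta\eta}$.
Hence $\theta_{\tau} + \theta_{\xi} = u_{\sigma}$ and the PDE becomes the heat equation $u_{\sigma} = \frac{1}{2}u_{\eta\eta}$ on $\eta \in \mathbb{R}$.
Initial data: $u(\eta,0) = \theta(\eta,0) = -2 \sin(3 \eta) + 3 \sin(4 \eta)$. Each mode $\sin(n\eta)$ decays as $e^{-n^2\sigma/2}$ on $\mathbb{R}$, so $u(\eta,\sigma) = \sum c_n e^{-n^2\sigma/2} \sin(n\eta)$ with $c_3=-2, c_4=3$: $u(\eta,\sigma) = 3 e^{-8 \sigma} \sin(4 \eta) - 2 e^{-9 \sigma/2} \sin(3 \eta)$.
Substituting back: $\theta(\xi,\tau) = u(\xi - \tau, \tau)$.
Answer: $\theta(\xi, \tau) = -3 e^{-8 \tau} \sin(4 \tau - 4 \xi) + 2 e^{-9 \tau/2} \sin(3 \tau - 3 \xi)$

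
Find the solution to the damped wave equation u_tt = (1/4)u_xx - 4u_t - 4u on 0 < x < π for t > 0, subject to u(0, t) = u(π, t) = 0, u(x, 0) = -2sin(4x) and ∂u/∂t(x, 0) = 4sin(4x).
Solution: Substitute u = exp(-2t)w.
Then u_t = exp(-2t)(w_t - 2w), u_tt = exp(-2t)(w_tt - 4w_t + 4w), u_xx = exp(-2t)w_xx; substituting and dividing by exp(-2t), the lower-order terms cancel: w_tt = (1/4)w_xx (standard wave equation).
Data for w: w(x,0) = u(x,0) = -2sin(4x); w_t(x,0) = u_t(x,0) + 2u(x,0) = 0. The boundary conditions carry over: w(0,t) = w(π,t) = 0.
Separating variables: w = Σ [A_n cos(ω_n t) + B_n sin(ω_n t)] sin(nx), ω_n = n/2. From ICs: A_4=-2.
So w(x,t) = -2sin(4x)cos(2t), and u(x,t) = exp(-2t)w(x,t).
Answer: u(x, t) = -2exp(-2t)sin(4x)cos(2t)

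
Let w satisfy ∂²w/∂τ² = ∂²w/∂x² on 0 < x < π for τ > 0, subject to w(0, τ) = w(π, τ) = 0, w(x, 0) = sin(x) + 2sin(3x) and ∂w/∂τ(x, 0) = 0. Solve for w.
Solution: Separating variables: w = Σ [A_n cos(ω_n τ) + B_n sin(ω_n τ)] sin(nx), ω_n = n. From ICs: A_1=1, A_3=2.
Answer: w(x, τ) = sin(x)cos(τ) + 2sin(3x)cos(3τ)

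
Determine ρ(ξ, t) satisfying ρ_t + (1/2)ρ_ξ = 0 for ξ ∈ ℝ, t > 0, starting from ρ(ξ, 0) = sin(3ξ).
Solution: By characteristics (dξ/dt = 1/2), ρ(ξ,t) = f(ξ - (1/2)t) with f = ρ(·, 0).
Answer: ρ(ξ, t) = -sin(3t/2 - 3ξ)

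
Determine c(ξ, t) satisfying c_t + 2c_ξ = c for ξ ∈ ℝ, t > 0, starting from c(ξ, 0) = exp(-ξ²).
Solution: Substitute c = exp(t)u.
Then c_t = exp(t)(u_t + u), c_ξ = exp(t)u_ξ; substituting and dividing by exp(t), the lower-order terms cancel: u_t + 2u_ξ = 0 (standard advection equation).
Data for u: u(ξ,0) = c(ξ,0) = exp(-ξ²).
By characteristics (dξ/dt = 2), u(ξ,t) = f(ξ - 2t) with f = u(·, 0).
So u(ξ,t) = exp(-(-2t + ξ)²), and c(ξ,t) = exp(t)u(ξ,t).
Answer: c(ξ, t) = exp(t)exp(-(-2t + ξ)²)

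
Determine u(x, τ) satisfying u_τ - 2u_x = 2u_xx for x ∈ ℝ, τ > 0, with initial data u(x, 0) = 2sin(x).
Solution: Change to a moving frame: let η = x + 2τ, σ = τ and write u(x,τ) = w(η,σ).
By the chain rule u_τ = w_σ + 2w_η, u_x = w_η, u_xx = w_ηη.
Then u_τ - 2u_x = w_σ: the advection term cancels and the PDE becomes the heat equation w_σ = 2w_ηη on η ∈ ℝ.
Initial data: w(η,0) = u(η,0) = 2sin(η).
On η ∈ ℝ each mode satisfies (sin(nη))″ = -n² sin(nη), so exp(-2n²σ) sin(nη) solves the heat equation; by superposition w(η,σ) = Σ c_n exp(-2n²σ) sin(nη).
Reading off the coefficients: c_1=2, so w(η,σ) = 2exp(-2σ)sin(η).
Substituting back η = x + 2τ, σ = τ: u(x,τ) = w(x + 2τ, τ).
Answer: u(x, τ) = 2exp(-2τ)sin(x + 2τ)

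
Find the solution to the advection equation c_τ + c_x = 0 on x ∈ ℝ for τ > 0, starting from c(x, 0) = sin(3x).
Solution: By method of characteristics (waves move right with speed 1):
Along characteristics x - τ = const, c is constant, so c(x,τ) = f(x - τ) with f = c(·, 0).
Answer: c(x, τ) = sin(3x - 3τ)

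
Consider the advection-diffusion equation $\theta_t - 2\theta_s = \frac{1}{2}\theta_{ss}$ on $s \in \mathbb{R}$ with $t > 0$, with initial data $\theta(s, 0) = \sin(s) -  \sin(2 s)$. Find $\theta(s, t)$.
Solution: Change to a moving frame: let $\eta = s + 2t$, $\sigma = t$ and write $\theta(s,t) = u(\eta,\sigma)$.
By the chain rule $\theta_t = u_{\sigma} + 2u_{\eta}$, $\theta_s = u_{\eta}$, $\theta_{ss} = u_{\eta\eta}$.
Then $\theta_t - 2\theta_s = u_{\sigma}$: the advection term cancels and the PDE becomes the heat equation $u_{\sigma} = \frac{1}{2}u_{\eta\eta}$ on $\eta \in \mathbb{R}$.
Initial data: $u(\eta,0) = \theta(\eta,0) = \sin(\eta) - \sin(2 \eta)$.
On $\eta \in \mathbb{R}$ each mode satisfies $(\sin(n\eta))'' = -n^2 \sin(n\eta)$, so $e^{-n^2\sigma/2} \sin(n\eta)$ solves the heat equation; by superposition $u(\eta,\sigma) = \sum c_n e^{-n^2\sigma/2} \sin(n\eta)$.
Reading off the coefficients: $c_1=1, c_2=-1$, so $u(\eta,\sigma) = - e^{-2 \sigma} \sin(2 \eta) + e^{-\sigma/2} \sin(\eta)$.
Substituting back $\eta = s + 2t$, $\sigma = t$: $\theta(s,t) = u(s + 2t, t)$.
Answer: $\theta(s, t) = - e^{-2 t} \sin(2 s + 4 t) + e^{-t/2} \sin(s + 2 t)$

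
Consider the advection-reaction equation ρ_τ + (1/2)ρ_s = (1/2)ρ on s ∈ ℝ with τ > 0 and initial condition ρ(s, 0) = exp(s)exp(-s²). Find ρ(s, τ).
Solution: Substitute ρ = exp(s)u.
Then ρ_s = exp(s)(u_s + u), ρ_τ = exp(s)u_τ; substituting and dividing by exp(s), the lower-order terms cancel: u_τ + (1/2)u_s = 0 (standard advection equation).
Data for u: u(s,0) = exp(-s)ρ(s,0) = exp(-s²).
By characteristics (ds/dτ = 1/2), u(s,τ) = f(s - (1/2)τ) with f = u(·, 0).
So u(s,τ) = exp(-(s - τ/2)²), and ρ(s,τ) = exp(s)u(s,τ).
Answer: ρ(s, τ) = exp(s)exp(-(s - τ/2)²)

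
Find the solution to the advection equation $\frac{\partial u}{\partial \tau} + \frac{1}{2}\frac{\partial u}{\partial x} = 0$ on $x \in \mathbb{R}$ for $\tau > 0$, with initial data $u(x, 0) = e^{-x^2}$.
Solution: By method of characteristics (waves move right with speed 1/2):
Along characteristics $x - \frac{1}{2}\tau =$ const, $u$ is constant, so $u(x,\tau) = f(x - \frac{1}{2}\tau)$ with $f = u( \cdot , 0)$.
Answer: $u(x, \tau) = e^{-(-\tau/2 + x)^2}$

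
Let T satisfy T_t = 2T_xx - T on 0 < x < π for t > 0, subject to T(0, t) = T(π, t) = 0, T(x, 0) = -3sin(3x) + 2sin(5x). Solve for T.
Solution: Substitute T = exp(-t)u, i.e. u = exp(t)T.
By the product rule, T_t = exp(-t)(u_t - u), T_xx = exp(-t)u_xx.
Substituting into the PDE and dividing by exp(-t): u_t - u = 2u_xx - u.
The lower-order terms cancel, leaving the standard heat equation u_t = 2u_xx.
Initial data for u: u(x,0) = T(x,0) = -3sin(3x) + 2sin(5x). The boundary conditions carry over: u(0,t) = u(π,t) = 0.
Solve for u:
  Using separation of variables u = X(x)G(t):
  Eigenfunctions: sin(nx), n = 1, 2, 3, ...
  General solution: u(x, t) = Σ c_n sin(nx) exp(-2n² t)
  Matching u(x,0) = -3sin(3x) + 2sin(5x) term by term: c_3=-3, c_5=2.
Hence u(x,t) = -3exp(-18t)sin(3x) + 2exp(-50t)sin(5x).
Transform back: T(x,t) = exp(-t)u(x,t).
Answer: T(x, t) = -3exp(-19t)sin(3x) + 2exp(-51t)sin(5x)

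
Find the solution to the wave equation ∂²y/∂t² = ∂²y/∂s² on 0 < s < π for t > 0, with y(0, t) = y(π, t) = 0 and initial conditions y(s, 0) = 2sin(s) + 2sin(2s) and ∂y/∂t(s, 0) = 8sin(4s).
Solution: Using separation of variables y = X(s)T(t):
Eigenfunctions: sin(ns), n = 1, 2, 3, ...
General solution: y(s, t) = Σ [A_n cos(n t) + B_n sin(n t)] sin(ns)
From y(s,0) = 2sin(s) + 2sin(2s): A_1=2, A_2=2. From y_t(s,0) = 8sin(4s), using y_t(s,0) = Σ ω_n B_n sin(ns) with ω_n = n: B_4 = 8/4 = 2.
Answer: y(s, t) = 2sin(s)cos(t) + 2sin(2s)cos(2t) + 2sin(4s)sin(4t)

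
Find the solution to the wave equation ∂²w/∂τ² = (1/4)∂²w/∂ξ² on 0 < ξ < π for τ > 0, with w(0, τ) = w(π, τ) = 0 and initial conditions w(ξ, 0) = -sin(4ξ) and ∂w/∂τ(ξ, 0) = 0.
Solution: Using separation of variables w = X(ξ)T(τ):
Eigenfunctions: sin(nξ), n = 1, 2, 3, ...
General solution: w(ξ, τ) = Σ [A_n cos(n τ/2) + B_n sin(n τ/2)] sin(nξ)
From w(ξ,0) = -sin(4ξ): A_4=-1. From w_τ(ξ,0) = 0: all B_n = 0.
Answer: w(ξ, τ) = -sin(4ξ)cos(2τ)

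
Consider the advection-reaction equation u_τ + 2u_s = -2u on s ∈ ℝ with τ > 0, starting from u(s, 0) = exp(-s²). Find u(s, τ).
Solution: Substitute u = exp(-2τ)w.
Then u_τ = exp(-2τ)(w_τ - 2w), u_s = exp(-2τ)w_s; substituting and dividing by exp(-2τ), the lower-order terms cancel: w_τ + 2w_s = 0 (standard advection equation).
Data for w: w(s,0) = u(s,0) = exp(-s²).
By characteristics (ds/dτ = 2), w(s,τ) = f(s - 2τ) with f = w(·, 0).
So w(s,τ) = exp(-(s - 2τ)²), and u(s,τ) = exp(-2τ)w(s,τ).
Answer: u(s, τ) = exp(-2τ)exp(-(s - 2τ)²)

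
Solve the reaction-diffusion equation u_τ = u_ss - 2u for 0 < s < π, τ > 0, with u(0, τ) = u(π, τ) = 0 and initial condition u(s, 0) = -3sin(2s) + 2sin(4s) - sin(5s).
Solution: Substitute u = exp(-2τ)w, i.e. w = exp(2τ)u.
By the product rule, u_τ = exp(-2τ)(w_τ - 2w), u_ss = exp(-2τ)w_ss.
Substituting into the PDE and dividing by exp(-2τ): w_τ - 2w = w_ss - 2w.
The lower-order terms cancel, leaving the standard heat equation w_τ = w_ss.
Initial data for w: w(s,0) = u(s,0) = -3sin(2s) + 2sin(4s) - sin(5s). The boundary conditions carry over: w(0,τ) = w(π,τ) = 0.
Solve for w:
  Using separation of variables w = X(s)T(τ):
  Eigenfunctions: sin(ns), n = 1, 2, 3, ...
  General solution: w(s, τ) = Σ c_n sin(ns) exp(-n² τ)
  Matching w(s,0) = -3sin(2s) + 2sin(4s) - sin(5s) term by term: c_2=-3, c_4=2, c_5=-1.
Hence w(s,τ) = -3exp(-4τ)sin(2s) + 2exp(-16τ)sin(4s) - exp(-25τ)sin(5s).
Transform back: u(s,τ) = exp(-2τ)w(s,τ).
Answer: u(s, τ) = -3exp(-6τ)sin(2s) + 2exp(-18τ)sin(4s) - exp(-27τ)sin(5s)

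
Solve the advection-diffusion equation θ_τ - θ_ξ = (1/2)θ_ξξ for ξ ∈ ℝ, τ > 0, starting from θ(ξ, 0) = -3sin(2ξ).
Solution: Change to a moving frame: let η = ξ + τ, σ = τ and write θ(ξ,τ) = u(η,σ).
By the chain rule θ_τ = u_σ + u_η, θ_ξ = u_η, θ_ξξ = u_ηη.
Then θ_τ - θ_ξ = u_σ: the advection term cancels and the PDE becomes the heat equation u_σ = (1/2)u_ηη on η ∈ ℝ.
Initial data: u(η,0) = θ(η,0) = -3sin(2η).
On η ∈ ℝ each mode satisfies (sin(nη))″ = -n² sin(nη), so exp(-n²σ/2) sin(nη) solves the heat equation; by superposition u(η,σ) = Σ c_n exp(-n²σ/2) sin(nη).
Reading off the coefficients: c_2=-3, so u(η,σ) = -3exp(-2σ)sin(2η).
Substituting back η = ξ + τ, σ = τ: θ(ξ,τ) = u(ξ + τ, τ).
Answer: θ(ξ, τ) = -3exp(-2τ)sin(2ξ + 2τ)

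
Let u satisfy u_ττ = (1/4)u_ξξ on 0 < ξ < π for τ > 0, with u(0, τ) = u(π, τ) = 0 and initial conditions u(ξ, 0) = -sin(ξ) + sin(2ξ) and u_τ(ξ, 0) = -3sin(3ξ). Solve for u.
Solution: Separating variables: u = Σ [A_n cos(ω_n τ) + B_n sin(ω_n τ)] sin(nξ), ω_n = n/2. From ICs (B_n = velocity coefficient / ω_n): A_1=-1, A_2=1, B_3=-2.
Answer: u(ξ, τ) = -sin(ξ)cos(τ/2) + sin(2ξ)cos(τ) - 2sin(3ξ)sin(3τ/2)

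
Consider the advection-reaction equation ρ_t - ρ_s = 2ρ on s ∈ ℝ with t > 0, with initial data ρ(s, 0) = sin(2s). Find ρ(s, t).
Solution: Substitute ρ = exp(2t)u.
Then ρ_t = exp(2t)(u_t + 2u), ρ_s = exp(2t)u_s; substituting and dividing by exp(2t), the lower-order terms cancel: u_t - u_s = 0 (standard advection equation).
Data for u: u(s,0) = ρ(s,0) = sin(2s).
By characteristics (ds/dt = -1), u(s,t) = f(s + t) with f = u(·, 0).
So u(s,t) = sin(2s + 2t), and ρ(s,t) = exp(2t)u(s,t).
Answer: ρ(s, t) = exp(2t)sin(2s + 2t)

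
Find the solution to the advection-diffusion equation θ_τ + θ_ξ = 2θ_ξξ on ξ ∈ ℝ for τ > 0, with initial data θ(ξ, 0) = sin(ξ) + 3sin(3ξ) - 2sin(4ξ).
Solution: Moving frame: η = ξ - τ, σ = τ, θ = u(η,σ), so θ_τ = u_σ - u_η and θ_ξξ = u_ηη.
Hence θ_τ + θ_ξ = u_σ and the PDE becomes the heat equation u_σ = 2u_ηη on η ∈ ℝ.
Initial data: u(η,0) = θ(η,0) = sin(η) + 3sin(3η) - 2sin(4η). Each mode sin(nη) decays as exp(-2n²σ) on ℝ, so u(η,σ) = Σ c_n exp(-2n²σ) sin(nη) with c_1=1, c_3=3, c_4=-2: u(η,σ) = exp(-2σ)sin(η) + 3exp(-18σ)sin(3η) - 2exp(-32σ)sin(4η).
Substituting back: θ(ξ,τ) = u(ξ - τ, τ).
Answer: θ(ξ, τ) = exp(-2τ)sin(ξ - τ) + 3exp(-18τ)sin(3ξ - 3τ) - 2exp(-32τ)sin(4ξ - 4τ)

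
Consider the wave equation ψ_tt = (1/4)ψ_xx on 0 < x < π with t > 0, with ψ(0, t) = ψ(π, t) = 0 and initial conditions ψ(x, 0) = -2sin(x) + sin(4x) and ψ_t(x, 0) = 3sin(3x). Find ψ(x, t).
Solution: Separating variables: ψ = Σ [A_n cos(ω_n t) + B_n sin(ω_n t)] sin(nx), ω_n = n/2. From ICs (B_n = velocity coefficient / ω_n): A_1=-2, A_4=1, B_3=2.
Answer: ψ(x, t) = 2sin(3t/2)sin(3x) - 2sin(x)cos(t/2) + sin(4x)cos(2t)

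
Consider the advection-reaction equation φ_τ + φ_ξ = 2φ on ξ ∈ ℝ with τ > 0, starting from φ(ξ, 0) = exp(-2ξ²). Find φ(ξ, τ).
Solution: Substitute φ = exp(2τ)u, i.e. u = exp(-2τ)φ.
By the product rule, φ_τ = exp(2τ)(u_τ + 2u), φ_ξ = exp(2τ)u_ξ.
Substituting into the PDE and dividing by exp(2τ): u_τ + 2u + u_ξ = 2u.
The lower-order terms cancel, leaving the standard advection equation u_τ + u_ξ = 0.
Initial data for u: u(ξ,0) = φ(ξ,0) = exp(-2ξ²).
Solve for u:
  By method of characteristics (waves move right with speed 1):
  Along characteristics ξ - τ = const, u is constant, so u(ξ,τ) = f(ξ - τ) with f = u(·, 0).
Hence u(ξ,τ) = exp(-2(ξ - τ)²).
Transform back: φ(ξ,τ) = exp(2τ)u(ξ,τ).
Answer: φ(ξ, τ) = exp(2τ)exp(-2(ξ - τ)²)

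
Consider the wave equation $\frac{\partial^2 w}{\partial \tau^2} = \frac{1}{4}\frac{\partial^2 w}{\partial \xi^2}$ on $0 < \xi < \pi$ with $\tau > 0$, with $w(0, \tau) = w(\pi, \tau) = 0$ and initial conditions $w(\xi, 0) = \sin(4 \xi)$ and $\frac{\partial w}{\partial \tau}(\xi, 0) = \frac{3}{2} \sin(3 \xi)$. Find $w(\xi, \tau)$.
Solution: Using separation of variables $w = X(\xi)T(\tau)$:
Eigenfunctions: $\sin(n\xi)$, $n = 1, 2, 3, \ldots$
General solution: $w(\xi, \tau) = \sum [A_n \cos(n \tau/2) + B_n \sin(n \tau/2)] \sin(n\xi)$
From $w(\xi,0) = \sin(4 \xi)$: $A_4=1$. From $w_{\tau}(\xi,0) = \frac{3}{2} \sin(3 \xi)$, using $w_{\tau}(\xi,0) = \sum \omega_n B_n \sin(n\xi)$ with $\omega_n = n/2$: $B_3 = (3/2)/(3/2) = 1$.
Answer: $w(\xi, \tau) = \sin(3 \tau/2) \sin(3 \xi) + \sin(4 \xi) \cos(2 \tau)$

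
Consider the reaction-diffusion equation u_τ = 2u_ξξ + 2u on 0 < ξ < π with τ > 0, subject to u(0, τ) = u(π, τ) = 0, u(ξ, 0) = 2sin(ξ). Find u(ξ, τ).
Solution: Substitute u = exp(2τ)w, i.e. w = exp(-2τ)u.
By the product rule, u_τ = exp(2τ)(w_τ + 2w), u_ξξ = exp(2τ)w_ξξ.
Substituting into the PDE and dividing by exp(2τ): w_τ + 2w = 2w_ξξ + 2w.
The lower-order terms cancel, leaving the standard heat equation w_τ = 2w_ξξ.
Initial data for w: w(ξ,0) = u(ξ,0) = 2sin(ξ). The boundary conditions carry over: w(0,τ) = w(π,τ) = 0.
Solve for w:
  Using separation of variables w = X(ξ)T(τ):
  Eigenfunctions: sin(nξ), n = 1, 2, 3, ...
  General solution: w(ξ, τ) = Σ c_n sin(nξ) exp(-2n² τ)
  Matching w(ξ,0) = 2sin(ξ) term by term: c_1=2.
Hence w(ξ,τ) = 2exp(-2τ)sin(ξ).
Transform back: u(ξ,τ) = exp(2τ)w(ξ,τ).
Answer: u(ξ, τ) = 2sin(ξ)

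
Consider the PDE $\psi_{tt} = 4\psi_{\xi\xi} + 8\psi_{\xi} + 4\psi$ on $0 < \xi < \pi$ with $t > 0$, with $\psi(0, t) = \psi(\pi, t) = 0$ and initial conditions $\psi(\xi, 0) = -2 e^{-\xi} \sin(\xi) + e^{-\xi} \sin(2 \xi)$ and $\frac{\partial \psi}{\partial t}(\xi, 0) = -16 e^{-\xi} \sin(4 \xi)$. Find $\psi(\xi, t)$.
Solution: Substitute $\psi = e^{-\xi}u$, i.e. $u = e^{\xi}\psi$.
By the product rule, $\psi_{\xi} = e^{-\xi}(u_{\xi} - u)$, $\psi_{\xi\xi} = e^{-\xi}(u_{\xi\xi} - 2u_{\xi} + u)$, $\psi_{tt} = e^{-\xi}u_{tt}$.
Substituting into the PDE and dividing by $e^{-\xi}$: $u_{tt} = 4(u_{\xi\xi} - 2u_{\xi} + u) + 8(u_{\xi} - u) + 4u$.
The lower-order terms cancel, leaving the standard wave equation $u_{tt} = 4u_{\xi\xi}$.
Initial data for $u$: $u(\xi,0) = e^{\xi}\psi(\xi,0) = -2 \sin(\xi) + \sin(2 \xi)$; $u_t(\xi,0) = e^{\xi}\psi_t(\xi,0) = -16 \sin(4 \xi)$. The boundary conditions carry over: $u(0,t) = u(\pi,t) = 0$.
Solve for $u$:
  Using separation of variables $u = X(\xi)T(t)$:
  Eigenfunctions: $\sin(n\xi)$, $n = 1, 2, 3, \ldots$
  General solution: $u(\xi, t) = \sum [A_n \cos(2n t) + B_n \sin(2n t)] \sin(n\xi)$
  From $u(\xi,0) = -2 \sin(\xi) + \sin(2 \xi)$: $A_1=-2, A_2=1$. From $u_t(\xi,0) = -16 \sin(4 \xi)$, using $u_t(\xi,0) = \sum \omega_n B_n \sin(n\xi)$ with $\omega_n = 2n$: $B_4 = (-16)/8 = -2$.
Hence $u(\xi,t) = -2 \sin(8 t) \sin(4 \xi) - 2 \sin(\xi) \cos(2 t) + \sin(2 \xi) \cos(4 t)$.
Transform back: $\psi(\xi,t) = e^{-\xi}u(\xi,t)$.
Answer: $\psi(\xi, t) = -2 e^{-\xi} \sin(\xi) \cos(2 t) + e^{-\xi} \sin(2 \xi) \cos(4 t) - 2 e^{-\xi} \sin(4 \xi) \sin(8 t)$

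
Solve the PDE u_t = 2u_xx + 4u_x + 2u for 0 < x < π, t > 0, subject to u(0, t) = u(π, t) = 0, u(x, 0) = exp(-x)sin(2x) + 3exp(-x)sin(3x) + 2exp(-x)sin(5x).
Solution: Substitute u = exp(-x)w, i.e. w = exp(x)u.
By the product rule, u_x = exp(-x)(w_x - w), u_xx = exp(-x)(w_xx - 2w_x + w), u_t = exp(-x)w_t.
Substituting into the PDE and dividing by exp(-x): w_t = 2(w_xx - 2w_x + w) + 4(w_x - w) + 2w.
The lower-order terms cancel, leaving the standard heat equation w_t = 2w_xx.
Initial data for w: w(x,0) = exp(x)u(x,0) = sin(2x) + 3sin(3x) + 2sin(5x). The boundary conditions carry over: w(0,t) = w(π,t) = 0.
Solve for w:
  Using separation of variables w = X(x)T(t):
  Eigenfunctions: sin(nx), n = 1, 2, 3, ...
  General solution: w(x, t) = Σ c_n sin(nx) exp(-2n² t)
  Matching w(x,0) = sin(2x) + 3sin(3x) + 2sin(5x) term by term: c_2=1, c_3=3, c_5=2.
Hence w(x,t) = exp(-8t)sin(2x) + 3exp(-18t)sin(3x) + 2exp(-50t)sin(5x).
Transform back: u(x,t) = exp(-x)w(x,t).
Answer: u(x, t) = exp(-8t)exp(-x)sin(2x) + 3exp(-18t)exp(-x)sin(3x) + 2exp(-50t)exp(-x)sin(5x)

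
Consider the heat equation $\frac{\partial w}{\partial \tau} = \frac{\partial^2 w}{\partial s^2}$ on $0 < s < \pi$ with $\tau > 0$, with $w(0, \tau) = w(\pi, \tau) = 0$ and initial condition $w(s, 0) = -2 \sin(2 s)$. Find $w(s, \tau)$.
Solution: Separating variables: $w = \sum c_n e^{-n^2\tau} \sin(ns)$. From $w(s,0) = -2 \sin(2 s)$: $c_2=-2$.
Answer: $w(s, \tau) = -2 e^{-4 \tau} \sin(2 s)$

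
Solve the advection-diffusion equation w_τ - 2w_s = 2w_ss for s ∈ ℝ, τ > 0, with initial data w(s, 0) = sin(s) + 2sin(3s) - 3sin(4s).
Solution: Change to a moving frame: let η = s + 2τ, σ = τ and write w(s,τ) = u(η,σ).
By the chain rule w_τ = u_σ + 2u_η, w_s = u_η, w_ss = u_ηη.
Then w_τ - 2w_s = u_σ: the advection term cancels and the PDE becomes the heat equation u_σ = 2u_ηη on η ∈ ℝ.
Initial data: u(η,0) = w(η,0) = sin(η) + 2sin(3η) - 3sin(4η).
On η ∈ ℝ each mode satisfies (sin(nη))″ = -n² sin(nη), so exp(-2n²σ) sin(nη) solves the heat equation; by superposition u(η,σ) = Σ c_n exp(-2n²σ) sin(nη).
Reading off the coefficients: c_1=1, c_3=2, c_4=-3, so u(η,σ) = exp(-2σ)sin(η) + 2exp(-18σ)sin(3η) - 3exp(-32σ)sin(4η).
Substituting back η = s + 2τ, σ = τ: w(s,τ) = u(s + 2τ, τ).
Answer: w(s, τ) = exp(-2τ)sin(s + 2τ) + 2exp(-18τ)sin(3s + 6τ) - 3exp(-32τ)sin(4s + 8τ)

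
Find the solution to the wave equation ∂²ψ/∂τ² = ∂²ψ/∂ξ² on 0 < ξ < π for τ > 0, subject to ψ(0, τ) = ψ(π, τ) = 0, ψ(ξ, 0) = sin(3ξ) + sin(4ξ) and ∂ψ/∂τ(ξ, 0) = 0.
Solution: Using separation of variables ψ = X(ξ)T(τ):
Eigenfunctions: sin(nξ), n = 1, 2, 3, ...
General solution: ψ(ξ, τ) = Σ [A_n cos(n τ) + B_n sin(n τ)] sin(nξ)
From ψ(ξ,0) = sin(3ξ) + sin(4ξ): A_3=1, A_4=1. From ψ_τ(ξ,0) = 0: all B_n = 0.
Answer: ψ(ξ, τ) = sin(3ξ)cos(3τ) + sin(4ξ)cos(4τ)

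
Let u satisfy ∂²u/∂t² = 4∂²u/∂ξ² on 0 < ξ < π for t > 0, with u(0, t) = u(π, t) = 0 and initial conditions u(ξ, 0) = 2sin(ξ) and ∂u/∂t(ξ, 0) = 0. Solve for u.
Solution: Using separation of variables u = X(ξ)T(t):
Eigenfunctions: sin(nξ), n = 1, 2, 3, ...
General solution: u(ξ, t) = Σ [A_n cos(2n t) + B_n sin(2n t)] sin(nξ)
From u(ξ,0) = 2sin(ξ): A_1=2. From u_t(ξ,0) = 0: all B_n = 0.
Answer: u(ξ, t) = 2sin(ξ)cos(2t)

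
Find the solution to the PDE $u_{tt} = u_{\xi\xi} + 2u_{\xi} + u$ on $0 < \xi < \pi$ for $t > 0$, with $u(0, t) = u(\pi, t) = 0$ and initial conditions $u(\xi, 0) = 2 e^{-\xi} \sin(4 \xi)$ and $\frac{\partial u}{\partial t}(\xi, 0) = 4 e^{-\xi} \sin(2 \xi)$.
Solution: Substitute $u = e^{-\xi}w$.
Then $u_{\xi} = e^{-\xi}(w_{\xi} - w)$, $u_{\xi\xi} = e^{-\xi}(w_{\xi\xi} - 2w_{\xi} + w)$, $u_{tt} = e^{-\xi}w_{tt}$; substituting and dividing by $e^{-\xi}$, the lower-order terms cancel: $w_{tt} = w_{\xi\xi}$ (standard wave equation).
Data for $w$: $w(\xi,0) = e^{\xi}u(\xi,0) = 2 \sin(4 \xi)$; $w_t(\xi,0) = e^{\xi}u_t(\xi,0) = 4 \sin(2 \xi)$. The boundary conditions carry over: $w(0,t) = w(\pi,t) = 0$.
Separating variables: $w = \sum [A_n \cos(\omega_n t) + B_n \sin(\omega_n t)] \sin(n\xi)$, $\omega_n = n$. From ICs ($B_n$ = velocity coefficient / $\omega_n$): $A_4=2, B_2=2$.
So $w(\xi,t) = 2 \sin(2 t) \sin(2 \xi) + 2 \sin(4 \xi) \cos(4 t)$, and $u(\xi,t) = e^{-\xi}w(\xi,t)$.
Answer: $u(\xi, t) = 2 e^{-\xi} \sin(2 \xi) \sin(2 t) + 2 e^{-\xi} \sin(4 \xi) \cos(4 t)$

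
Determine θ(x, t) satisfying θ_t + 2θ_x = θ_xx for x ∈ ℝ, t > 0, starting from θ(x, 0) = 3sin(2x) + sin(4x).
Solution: Change to a moving frame: let η = x - 2t, σ = t and write θ(x,t) = u(η,σ).
By the chain rule θ_t = u_σ - 2u_η, θ_x = u_η, θ_xx = u_ηη.
Then θ_t + 2θ_x = u_σ: the advection term cancels and the PDE becomes the heat equation u_σ = u_ηη on η ∈ ℝ.
Initial data: u(η,0) = θ(η,0) = 3sin(2η) + sin(4η).
On η ∈ ℝ each mode satisfies (sin(nη))″ = -n² sin(nη), so exp(-n²σ) sin(nη) solves the heat equation; by superposition u(η,σ) = Σ c_n exp(-n²σ) sin(nη).
Reading off the coefficients: c_2=3, c_4=1, so u(η,σ) = 3exp(-4σ)sin(2η) + exp(-16σ)sin(4η).
Substituting back η = x - 2t, σ = t: θ(x,t) = u(x - 2t, t).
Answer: θ(x, t) = -3exp(-4t)sin(4t - 2x) - exp(-16t)sin(8t - 4x)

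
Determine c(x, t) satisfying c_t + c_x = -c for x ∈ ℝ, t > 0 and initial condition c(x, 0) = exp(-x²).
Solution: Substitute c = exp(-t)u, i.e. u = exp(t)c.
By the product rule, c_t = exp(-t)(u_t - u), c_x = exp(-t)u_x.
Substituting into the PDE and dividing by exp(-t): u_t - u + u_x = -u.
The lower-order terms cancel, leaving the standard advection equation u_t + u_x = 0.
Initial data for u: u(x,0) = c(x,0) = exp(-x²).
Solve for u:
  By method of characteristics (waves move right with speed 1):
  Along characteristics x - t = const, u is constant, so u(x,t) = f(x - t) with f = u(·, 0).
Hence u(x,t) = exp(-(-t + x)²).
Transform back: c(x,t) = exp(-t)u(x,t).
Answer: c(x, t) = exp(-t)exp(-(-t + x)²)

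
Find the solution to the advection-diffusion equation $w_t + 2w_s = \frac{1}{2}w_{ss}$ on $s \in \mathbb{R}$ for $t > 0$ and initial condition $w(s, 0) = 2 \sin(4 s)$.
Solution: Change to a moving frame: let $\eta = s - 2t$, $\sigma = t$ and write $w(s,t) = u(\eta,\sigma)$.
By the chain rule $w_t = u_{\sigma} - 2u_{\eta}$, $w_s = u_{\eta}$, $w_{ss} = u_{\eta\eta}$.
Then $w_t + 2w_s = u_{\sigma}$: the advection term cancels and the PDE becomes the heat equation $u_{\sigma} = \frac{1}{2}u_{\eta\eta}$ on $\eta \in \mathbb{R}$.
Initial data: $u(\eta,0) = w(\eta,0) = 2 \sin(4 \eta)$.
On $\eta \in \mathbb{R}$ each mode satisfies $(\sin(n\eta))'' = -n^2 \sin(n\eta)$, so $e^{-n^2\sigma/2} \sin(n\eta)$ solves the heat equation; by superposition $u(\eta,\sigma) = \sum c_n e^{-n^2\sigma/2} \sin(n\eta)$.
Reading off the coefficients: $c_4=2$, so $u(\eta,\sigma) = 2 e^{-8 \sigma} \sin(4 \eta)$.
Substituting back $\eta = s - 2t$, $\sigma = t$: $w(s,t) = u(s - 2t, t)$.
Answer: $w(s, t) = 2 e^{-8 t} \sin(4 s - 8 t)$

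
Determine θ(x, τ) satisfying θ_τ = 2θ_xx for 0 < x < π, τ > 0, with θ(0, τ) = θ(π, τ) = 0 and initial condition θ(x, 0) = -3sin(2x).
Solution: Separating variables: θ = Σ c_n exp(-2n²τ) sin(nx). From θ(x,0) = -3sin(2x): c_2=-3.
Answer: θ(x, τ) = -3exp(-8τ)sin(2x)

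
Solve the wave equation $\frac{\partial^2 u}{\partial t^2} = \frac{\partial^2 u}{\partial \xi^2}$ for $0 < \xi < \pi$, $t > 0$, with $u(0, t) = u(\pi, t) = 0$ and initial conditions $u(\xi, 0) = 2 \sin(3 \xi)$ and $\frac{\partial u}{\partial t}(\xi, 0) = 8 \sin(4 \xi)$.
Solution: Using separation of variables $u = X(\xi)T(t)$:
Eigenfunctions: $\sin(n\xi)$, $n = 1, 2, 3, \ldots$
General solution: $u(\xi, t) = \sum [A_n \cos(n t) + B_n \sin(n t)] \sin(n\xi)$
From $u(\xi,0) = 2 \sin(3 \xi)$: $A_3=2$. From $u_t(\xi,0) = 8 \sin(4 \xi)$, using $u_t(\xi,0) = \sum \omega_n B_n \sin(n\xi)$ with $\omega_n = n$: $B_4 = 8/4 = 2$.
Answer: $u(\xi, t) = 2 \sin(3 \xi) \cos(3 t) + 2 \sin(4 \xi) \sin(4 t)$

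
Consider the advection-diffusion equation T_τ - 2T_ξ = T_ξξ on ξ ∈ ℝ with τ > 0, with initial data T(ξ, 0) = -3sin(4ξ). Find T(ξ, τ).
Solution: Moving frame: η = ξ + 2τ, σ = τ, T = u(η,σ), so T_τ = u_σ + 2u_η and T_ξξ = u_ηη.
Hence T_τ - 2T_ξ = u_σ and the PDE becomes the heat equation u_σ = u_ηη on η ∈ ℝ.
Initial data: u(η,0) = T(η,0) = -3sin(4η). Each mode sin(nη) decays as exp(-n²σ) on ℝ, so u(η,σ) = Σ c_n exp(-n²σ) sin(nη) with c_4=-3: u(η,σ) = -3exp(-16σ)sin(4η).
Substituting back: T(ξ,τ) = u(ξ + 2τ, τ).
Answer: T(ξ, τ) = -3exp(-16τ)sin(4ξ + 8τ)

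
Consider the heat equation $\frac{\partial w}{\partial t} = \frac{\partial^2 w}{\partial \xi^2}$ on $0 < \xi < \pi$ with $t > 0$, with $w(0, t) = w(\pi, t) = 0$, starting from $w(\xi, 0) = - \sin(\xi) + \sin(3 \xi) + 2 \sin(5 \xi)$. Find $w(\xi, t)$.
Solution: Separating variables: $w = \sum c_n e^{-n^2t} \sin(n\xi)$. From $w(\xi,0) = - \sin(\xi) + \sin(3 \xi) + 2 \sin(5 \xi)$: $c_1=-1, c_3=1, c_5=2$.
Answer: $w(\xi, t) = - e^{-t} \sin(\xi) + e^{-9 t} \sin(3 \xi) + 2 e^{-25 t} \sin(5 \xi)$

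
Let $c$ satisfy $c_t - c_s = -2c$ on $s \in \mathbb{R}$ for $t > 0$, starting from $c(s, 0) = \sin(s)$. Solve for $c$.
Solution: Substitute $c = e^{-2t}u$, i.e. $u = e^{2t}c$.
By the product rule, $c_t = e^{-2t}(u_t - 2u)$, $c_s = e^{-2t}u_s$.
Substituting into the PDE and dividing by $e^{-2t}$: $u_t - 2u - u_s = -2u$.
The lower-order terms cancel, leaving the standard advection equation $u_t - u_s = 0$.
Initial data for $u$: $u(s,0) = c(s,0) = \sin(s)$.
Solve for $u$:
  By method of characteristics (waves move left with speed 1):
  Along characteristics $s + t =$ const, $u$ is constant, so $u(s,t) = f(s + t)$ with $f = u( \cdot , 0)$.
Hence $u(s,t) = \sin(s + t)$.
Transform back: $c(s,t) = e^{-2t}u(s,t)$.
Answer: $c(s, t) = e^{-2 t} \sin(s + t)$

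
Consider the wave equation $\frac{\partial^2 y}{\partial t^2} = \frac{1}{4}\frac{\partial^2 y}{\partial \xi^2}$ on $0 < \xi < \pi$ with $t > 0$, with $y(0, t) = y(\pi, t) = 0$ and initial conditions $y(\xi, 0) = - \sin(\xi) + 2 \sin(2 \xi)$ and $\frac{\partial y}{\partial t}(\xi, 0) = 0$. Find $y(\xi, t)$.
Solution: Using separation of variables $y = X(\xi)T(t)$:
Eigenfunctions: $\sin(n\xi)$, $n = 1, 2, 3, \ldots$
General solution: $y(\xi, t) = \sum [A_n \cos(n t/2) + B_n \sin(n t/2)] \sin(n\xi)$
From $y(\xi,0) = - \sin(\xi) + 2 \sin(2 \xi)$: $A_1=-1, A_2=2$. From $y_t(\xi,0) = 0$: all $B_n = 0$.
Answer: $y(\xi, t) = - \sin(\xi) \cos(t/2) + 2 \sin(2 \xi) \cos(t)$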